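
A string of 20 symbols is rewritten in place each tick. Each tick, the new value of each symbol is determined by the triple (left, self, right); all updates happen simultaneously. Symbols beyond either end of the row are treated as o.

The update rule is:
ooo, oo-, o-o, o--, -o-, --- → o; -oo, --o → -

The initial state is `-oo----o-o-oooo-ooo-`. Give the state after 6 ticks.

tick 1: o-oooo-oooo-oooo-ooo
tick 2: oo-oooo-oooo-oooo-oo
tick 3: ooo-oooo-oooo-oooo-o
tick 4: oooo-oooo-oooo-oooo-
tick 5: ooooo-oooo-oooo-oooo
tick 6: oooooo-oooo-oooo-ooo

oooooo-oooo-oooo-ooo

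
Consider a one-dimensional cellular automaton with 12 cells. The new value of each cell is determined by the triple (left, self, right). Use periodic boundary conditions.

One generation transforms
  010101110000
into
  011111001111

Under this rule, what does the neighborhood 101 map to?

At position 2 the neighborhood is 101; the next row has 1 there.

1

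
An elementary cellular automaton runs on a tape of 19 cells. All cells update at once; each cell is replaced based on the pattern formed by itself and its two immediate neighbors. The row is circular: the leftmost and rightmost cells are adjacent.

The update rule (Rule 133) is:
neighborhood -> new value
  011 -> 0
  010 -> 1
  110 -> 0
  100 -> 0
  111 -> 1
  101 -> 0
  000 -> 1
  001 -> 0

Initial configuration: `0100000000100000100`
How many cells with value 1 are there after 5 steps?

0101111110101110101
0100111100100100101
0100011000100100101
0101000010100100101
0101011010100100101
count of 1: 9

9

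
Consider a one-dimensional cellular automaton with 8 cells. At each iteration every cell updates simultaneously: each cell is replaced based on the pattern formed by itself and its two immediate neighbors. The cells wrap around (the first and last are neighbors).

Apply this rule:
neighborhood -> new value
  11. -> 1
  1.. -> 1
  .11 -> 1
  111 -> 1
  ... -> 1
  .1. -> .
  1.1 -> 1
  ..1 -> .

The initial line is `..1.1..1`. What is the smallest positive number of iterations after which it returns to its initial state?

iteration 1: 1..1.1..
iteration 2: .1..1.1.
iteration 3: ..1..1.1
iteration 4: 1..1..1.
iteration 5: .1..1..1
iteration 6: 1.1..1..
iteration 7: .1.1..1.
iteration 8: ..1.1..1

8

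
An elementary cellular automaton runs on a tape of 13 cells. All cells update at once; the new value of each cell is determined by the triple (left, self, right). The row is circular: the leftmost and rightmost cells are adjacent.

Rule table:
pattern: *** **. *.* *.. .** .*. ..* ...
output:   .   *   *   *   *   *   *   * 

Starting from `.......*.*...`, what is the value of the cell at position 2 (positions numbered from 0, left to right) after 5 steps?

*************
.............
*************  (repeats step 1; period 2)
step 5: *************
position 2 holds *

*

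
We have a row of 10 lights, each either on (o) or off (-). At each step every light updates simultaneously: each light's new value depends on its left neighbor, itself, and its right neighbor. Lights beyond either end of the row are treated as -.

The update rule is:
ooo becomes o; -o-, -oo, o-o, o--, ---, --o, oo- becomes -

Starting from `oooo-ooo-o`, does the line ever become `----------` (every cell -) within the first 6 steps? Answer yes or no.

yes

-oo---o---
----------
all cells are - at step 2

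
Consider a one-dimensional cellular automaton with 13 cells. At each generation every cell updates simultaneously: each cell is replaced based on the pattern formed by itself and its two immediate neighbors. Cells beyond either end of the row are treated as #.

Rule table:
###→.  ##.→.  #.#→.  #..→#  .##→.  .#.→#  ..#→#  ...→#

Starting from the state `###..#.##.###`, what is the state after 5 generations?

generation 1: ...###.......
generation 2: ###...#######
generation 3: ...###.......  (repeats generation 1; period 2)
generation 5: ...###.......

...###.......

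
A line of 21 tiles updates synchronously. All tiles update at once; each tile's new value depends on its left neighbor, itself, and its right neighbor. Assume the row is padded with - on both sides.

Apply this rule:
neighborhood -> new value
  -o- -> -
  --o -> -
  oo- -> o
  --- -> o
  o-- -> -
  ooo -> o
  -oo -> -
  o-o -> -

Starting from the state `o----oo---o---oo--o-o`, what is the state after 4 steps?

step 1: --oo--o-o---o--o-----
step 2: o--o------o------oooo
step 3: -----oooo---oooo--ooo
step 4: oooo--ooo-o--ooo---oo

oooo--ooo-o--ooo---oo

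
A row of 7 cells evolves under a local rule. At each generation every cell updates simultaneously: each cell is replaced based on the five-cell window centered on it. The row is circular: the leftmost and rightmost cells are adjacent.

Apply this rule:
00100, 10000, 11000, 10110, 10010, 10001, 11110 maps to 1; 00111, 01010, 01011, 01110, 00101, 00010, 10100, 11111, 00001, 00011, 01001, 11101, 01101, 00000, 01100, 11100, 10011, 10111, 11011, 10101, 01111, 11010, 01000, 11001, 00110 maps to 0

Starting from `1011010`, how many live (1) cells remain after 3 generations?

generation 1: 0010000
generation 2: 0010100
generation 3: 0000001
count of 1: 1

1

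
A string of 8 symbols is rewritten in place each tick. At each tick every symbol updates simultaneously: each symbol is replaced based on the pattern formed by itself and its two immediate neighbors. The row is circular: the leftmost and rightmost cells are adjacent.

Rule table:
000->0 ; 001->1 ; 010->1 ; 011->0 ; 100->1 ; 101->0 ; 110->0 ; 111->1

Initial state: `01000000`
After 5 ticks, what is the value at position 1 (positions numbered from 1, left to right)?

11100000
01010001
01011011
01000000  (repeats tick 0; period 4)
tick 5: 11100000
position 1 holds 1

1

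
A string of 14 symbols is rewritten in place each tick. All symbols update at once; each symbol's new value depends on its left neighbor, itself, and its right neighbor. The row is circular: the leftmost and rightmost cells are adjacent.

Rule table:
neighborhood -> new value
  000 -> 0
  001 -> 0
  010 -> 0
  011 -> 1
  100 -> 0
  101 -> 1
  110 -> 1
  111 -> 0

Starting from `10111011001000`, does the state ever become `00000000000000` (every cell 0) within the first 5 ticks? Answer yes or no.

tick 1: 01101111000000
tick 2: 01111001000000
tick 3: 01001000000000
tick 4: 00000000000000
all cells are 0 at tick 4

yes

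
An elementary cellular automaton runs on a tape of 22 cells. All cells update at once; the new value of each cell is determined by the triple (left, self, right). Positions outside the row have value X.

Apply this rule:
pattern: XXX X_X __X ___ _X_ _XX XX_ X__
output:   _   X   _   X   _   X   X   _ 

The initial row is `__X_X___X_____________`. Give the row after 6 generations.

generation 1: ___X__X___XXXXXXXXXXX_
generation 2: _X______X_X_________XX
generation 3: X__XXXX__X__XXXXXXX_X_
generation 4: X__X__X_____X_____XX_X
generation 5: X_______XXX___XXX_XXXX
generation 6: X_XXXXX_X_X_X_X_XXX___

X_XXXXX_X_X_X_X_XXX___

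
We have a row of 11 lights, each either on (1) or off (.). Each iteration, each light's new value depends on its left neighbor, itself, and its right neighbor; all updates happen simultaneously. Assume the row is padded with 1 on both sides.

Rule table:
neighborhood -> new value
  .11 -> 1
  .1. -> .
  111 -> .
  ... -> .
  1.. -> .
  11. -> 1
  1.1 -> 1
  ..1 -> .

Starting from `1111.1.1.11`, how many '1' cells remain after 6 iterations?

2

iteration 1: ...11.1.11.
iteration 2: ...111.1111
iteration 3: ...1.111...
iteration 4: ....11.1...
iteration 5: ....111....
iteration 6: ....1.1....
count of 1: 2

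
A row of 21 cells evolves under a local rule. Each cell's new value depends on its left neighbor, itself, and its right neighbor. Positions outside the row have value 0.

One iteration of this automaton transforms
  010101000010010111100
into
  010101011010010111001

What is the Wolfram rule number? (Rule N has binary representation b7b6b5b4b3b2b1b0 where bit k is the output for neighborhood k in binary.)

position 16: 111 → 1  (bit 7 = 1)
position 18: 110 → 0  (bit 6 = 0)
position 2: 101 → 0  (bit 5 = 0)
position 6: 100 → 0  (bit 4 = 0)
position 15: 011 → 1  (bit 3 = 1)
position 1: 010 → 1  (bit 2 = 1)
position 0: 001 → 0  (bit 1 = 0)
position 7: 000 → 1  (bit 0 = 1)
bits b7..b0 = 10001101 = 141

141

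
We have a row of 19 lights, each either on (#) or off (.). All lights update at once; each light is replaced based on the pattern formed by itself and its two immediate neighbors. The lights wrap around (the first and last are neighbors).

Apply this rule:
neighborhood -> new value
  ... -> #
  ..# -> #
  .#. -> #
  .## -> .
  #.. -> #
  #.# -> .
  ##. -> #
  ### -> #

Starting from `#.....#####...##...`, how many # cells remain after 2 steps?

15

step 1: ######.#######.####
step 2: ######..######..###
count of #: 15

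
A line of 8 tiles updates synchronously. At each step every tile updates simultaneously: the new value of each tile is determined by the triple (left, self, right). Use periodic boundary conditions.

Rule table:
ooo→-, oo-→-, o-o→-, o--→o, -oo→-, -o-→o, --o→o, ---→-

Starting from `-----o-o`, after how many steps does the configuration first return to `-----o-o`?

o---oo-o
-o-o----
oo-oo---
-----o-o

4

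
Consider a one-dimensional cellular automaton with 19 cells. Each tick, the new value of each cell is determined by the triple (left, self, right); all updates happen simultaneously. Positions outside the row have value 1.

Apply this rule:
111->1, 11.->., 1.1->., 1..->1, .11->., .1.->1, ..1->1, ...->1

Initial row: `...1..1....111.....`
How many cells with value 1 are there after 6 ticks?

9

11111111111.1.11111
1111111111..1..1111
111111111.11111.111
11111111...111...11
1111111.111.1.111.1
111111...1..1..1...
count of 1: 9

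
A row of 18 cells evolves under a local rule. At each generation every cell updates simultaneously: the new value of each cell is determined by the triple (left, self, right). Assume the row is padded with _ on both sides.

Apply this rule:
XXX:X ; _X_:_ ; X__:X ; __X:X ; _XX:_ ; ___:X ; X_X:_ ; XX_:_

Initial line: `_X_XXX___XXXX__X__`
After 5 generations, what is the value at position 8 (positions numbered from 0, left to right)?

X___X_XXX_XX_XX_XX
_XXX___X__________
X_X_XXX_XXXXXXXXXX
_____X___XXXXXXXX_
XXXXX_XXX_XXXXXX_X
position 8 holds X

X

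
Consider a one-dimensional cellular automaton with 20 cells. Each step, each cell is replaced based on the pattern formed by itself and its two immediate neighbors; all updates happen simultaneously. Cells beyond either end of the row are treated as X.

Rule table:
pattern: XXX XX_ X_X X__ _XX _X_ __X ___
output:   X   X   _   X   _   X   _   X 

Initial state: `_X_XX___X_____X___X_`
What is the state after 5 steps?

XX__XX__XX__XXX_X_X_

step 1: _X__XXX_XXXXX_XXX_X_
step 2: _XX__XX__XXXX__XX_X_
step 3: __XX__XX__XXXX__X_X_
step 4: X__XX__XX__XXXX_X_X_
step 5: XX__XX__XX__XXX_X_X_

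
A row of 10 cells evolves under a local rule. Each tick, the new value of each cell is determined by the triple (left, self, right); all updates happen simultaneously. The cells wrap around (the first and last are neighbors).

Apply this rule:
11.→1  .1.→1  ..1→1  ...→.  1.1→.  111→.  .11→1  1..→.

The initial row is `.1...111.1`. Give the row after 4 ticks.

.1..11.1.1
.1.111.1.1
.1.1.1.1.1
.1.1.1.1.1

.1.1.1.1.1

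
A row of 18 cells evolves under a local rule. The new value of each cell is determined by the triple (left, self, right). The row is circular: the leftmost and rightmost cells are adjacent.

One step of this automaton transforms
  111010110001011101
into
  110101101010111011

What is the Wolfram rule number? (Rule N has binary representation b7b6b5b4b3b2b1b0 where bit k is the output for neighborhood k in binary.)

position 0: 111 → 1  (bit 7 = 1)
position 2: 110 → 0  (bit 6 = 0)
position 3: 101 → 1  (bit 5 = 1)
position 8: 100 → 1  (bit 4 = 1)
position 6: 011 → 1  (bit 3 = 1)
position 4: 010 → 0  (bit 2 = 0)
position 10: 001 → 1  (bit 1 = 1)
position 9: 000 → 0  (bit 0 = 0)
bits b7..b0 = 10111010 = 186

186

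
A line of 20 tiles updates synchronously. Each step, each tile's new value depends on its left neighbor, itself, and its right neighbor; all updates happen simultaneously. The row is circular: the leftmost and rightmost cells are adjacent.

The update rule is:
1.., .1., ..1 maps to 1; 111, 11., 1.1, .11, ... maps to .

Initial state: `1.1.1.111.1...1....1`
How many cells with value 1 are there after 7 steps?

..1.1.....11.111..1.
.11.11...1......1111
......1.111....1....
.....11....1..111...
....1..1..1111...1..
...1111111....1.111.
..1.......1..11....1
count of 1: 5

5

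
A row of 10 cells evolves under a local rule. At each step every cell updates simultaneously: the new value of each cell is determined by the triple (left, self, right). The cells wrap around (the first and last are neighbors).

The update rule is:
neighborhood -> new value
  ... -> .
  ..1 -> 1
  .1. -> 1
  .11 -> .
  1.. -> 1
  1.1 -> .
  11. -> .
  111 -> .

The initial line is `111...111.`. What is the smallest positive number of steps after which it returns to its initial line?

...1.1....
..11.11...
.1.....1..
111...111.

4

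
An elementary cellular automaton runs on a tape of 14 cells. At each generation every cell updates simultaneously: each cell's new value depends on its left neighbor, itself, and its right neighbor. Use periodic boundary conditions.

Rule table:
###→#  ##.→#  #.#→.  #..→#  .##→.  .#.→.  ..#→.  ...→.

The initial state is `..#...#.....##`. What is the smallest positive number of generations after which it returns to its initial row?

14

#..#...#.....#
##..#...#.....
.##..#...#....
..##..#...#...
...##..#...#..
....##..#...#.
.....##..#...#
#.....##..#...
.#.....##..#..
..#.....##..#.
...#.....##..#
#...#.....##..
.#...#.....##.
..#...#.....##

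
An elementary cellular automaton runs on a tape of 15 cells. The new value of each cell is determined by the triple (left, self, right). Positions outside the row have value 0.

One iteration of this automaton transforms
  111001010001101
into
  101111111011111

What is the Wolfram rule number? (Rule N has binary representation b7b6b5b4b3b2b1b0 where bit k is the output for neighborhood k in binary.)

position 1: 111 → 0  (bit 7 = 0)
position 2: 110 → 1  (bit 6 = 1)
position 6: 101 → 1  (bit 5 = 1)
position 3: 100 → 1  (bit 4 = 1)
position 0: 011 → 1  (bit 3 = 1)
position 5: 010 → 1  (bit 2 = 1)
position 4: 001 → 1  (bit 1 = 1)
position 9: 000 → 0  (bit 0 = 0)
bits b7..b0 = 01111110 = 126

126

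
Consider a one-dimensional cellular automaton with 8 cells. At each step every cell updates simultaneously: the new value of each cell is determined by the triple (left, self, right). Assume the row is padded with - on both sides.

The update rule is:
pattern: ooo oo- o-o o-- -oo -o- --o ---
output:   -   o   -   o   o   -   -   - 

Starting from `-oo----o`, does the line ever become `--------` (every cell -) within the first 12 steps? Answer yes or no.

step 1: -ooo----
step 2: -o-oo---
step 3: ---ooo--
step 4: ---o-oo-
step 5: -----ooo
step 6: -----o-o
step 7: --------
all cells are - at step 7

yes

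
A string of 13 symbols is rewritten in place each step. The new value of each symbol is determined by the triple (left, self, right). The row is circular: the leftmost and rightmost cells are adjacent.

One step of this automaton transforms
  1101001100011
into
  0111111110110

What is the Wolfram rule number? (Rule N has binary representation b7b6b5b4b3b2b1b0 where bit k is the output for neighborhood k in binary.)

position 0: 111 → 0  (bit 7 = 0)
position 1: 110 → 1  (bit 6 = 1)
position 2: 101 → 1  (bit 5 = 1)
position 4: 100 → 1  (bit 4 = 1)
position 6: 011 → 1  (bit 3 = 1)
position 3: 010 → 1  (bit 2 = 1)
position 5: 001 → 1  (bit 1 = 1)
position 9: 000 → 0  (bit 0 = 0)
bits b7..b0 = 01111110 = 126

126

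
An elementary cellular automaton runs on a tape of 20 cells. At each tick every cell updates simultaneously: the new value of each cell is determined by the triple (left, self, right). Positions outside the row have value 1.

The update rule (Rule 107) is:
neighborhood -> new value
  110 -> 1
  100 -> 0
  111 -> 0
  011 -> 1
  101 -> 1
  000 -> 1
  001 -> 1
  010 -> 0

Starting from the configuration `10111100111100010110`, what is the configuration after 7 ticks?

11001110000010111111

11100101100101101111
00101011101011111000
01010110110110001011
10101111111110110110
11011000000011111111
01111011111110000000
11001110000010111111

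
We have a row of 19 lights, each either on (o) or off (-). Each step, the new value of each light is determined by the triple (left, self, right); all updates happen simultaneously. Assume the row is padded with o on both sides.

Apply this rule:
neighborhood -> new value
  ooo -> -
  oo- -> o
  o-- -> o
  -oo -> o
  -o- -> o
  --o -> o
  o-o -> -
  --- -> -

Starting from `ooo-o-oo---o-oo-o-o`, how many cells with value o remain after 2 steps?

12

--o-o-ooo-oo-oo-o-o
ooo-o-o-o-oo-oo-o-o
count of o: 12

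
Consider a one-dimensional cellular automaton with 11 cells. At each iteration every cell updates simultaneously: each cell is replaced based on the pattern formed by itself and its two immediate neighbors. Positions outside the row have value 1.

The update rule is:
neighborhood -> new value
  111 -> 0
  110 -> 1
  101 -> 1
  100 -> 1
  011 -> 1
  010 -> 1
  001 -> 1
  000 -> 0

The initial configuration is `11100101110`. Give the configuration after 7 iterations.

11000001111

00111111011
11100001110
00110011011
11111111110
00000000011
10000000110
11000001111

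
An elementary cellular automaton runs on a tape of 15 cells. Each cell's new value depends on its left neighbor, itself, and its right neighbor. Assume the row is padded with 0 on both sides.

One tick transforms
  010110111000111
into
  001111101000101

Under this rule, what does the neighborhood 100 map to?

At position 9 the neighborhood is 100; the next row has 0 there.

0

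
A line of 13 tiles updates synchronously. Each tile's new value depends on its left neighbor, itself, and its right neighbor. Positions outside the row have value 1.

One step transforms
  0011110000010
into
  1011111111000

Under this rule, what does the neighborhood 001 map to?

0

At position 1 the neighborhood is 001; the next row has 0 there.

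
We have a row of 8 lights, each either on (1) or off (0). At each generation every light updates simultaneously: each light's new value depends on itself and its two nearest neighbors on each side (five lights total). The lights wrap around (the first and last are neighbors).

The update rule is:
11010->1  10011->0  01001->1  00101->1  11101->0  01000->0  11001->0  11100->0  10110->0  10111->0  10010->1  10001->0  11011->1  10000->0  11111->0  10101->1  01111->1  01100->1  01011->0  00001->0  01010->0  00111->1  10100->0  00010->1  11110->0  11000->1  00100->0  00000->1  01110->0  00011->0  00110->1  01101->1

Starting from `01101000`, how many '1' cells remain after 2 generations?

3

01110000
01001010
count of 1: 3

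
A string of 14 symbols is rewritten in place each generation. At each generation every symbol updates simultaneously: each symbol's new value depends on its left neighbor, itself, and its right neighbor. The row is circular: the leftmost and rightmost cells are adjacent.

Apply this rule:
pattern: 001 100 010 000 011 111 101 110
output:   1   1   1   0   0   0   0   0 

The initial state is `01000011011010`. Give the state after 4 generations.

01110011110001

11100100000011
00011110000100
00100001001110
01110011110001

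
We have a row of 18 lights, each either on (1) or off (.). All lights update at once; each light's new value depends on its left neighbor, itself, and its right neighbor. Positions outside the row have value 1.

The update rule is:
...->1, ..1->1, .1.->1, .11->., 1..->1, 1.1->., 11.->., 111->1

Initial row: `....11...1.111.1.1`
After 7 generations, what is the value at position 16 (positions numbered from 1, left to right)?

1

1111..1111..1..1..
111.11.11.11111111
11.........1111111
1.111111111.111111
...1111111...11111
111.11111.111.1111
11...111...1...111
position 16 holds 1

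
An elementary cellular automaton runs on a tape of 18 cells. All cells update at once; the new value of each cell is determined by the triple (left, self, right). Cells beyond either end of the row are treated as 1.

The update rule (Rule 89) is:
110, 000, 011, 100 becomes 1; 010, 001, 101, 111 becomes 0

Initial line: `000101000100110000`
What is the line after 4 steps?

110000110010111110
011110111000100010
010010101110011000
001000001011011110

001000001011011110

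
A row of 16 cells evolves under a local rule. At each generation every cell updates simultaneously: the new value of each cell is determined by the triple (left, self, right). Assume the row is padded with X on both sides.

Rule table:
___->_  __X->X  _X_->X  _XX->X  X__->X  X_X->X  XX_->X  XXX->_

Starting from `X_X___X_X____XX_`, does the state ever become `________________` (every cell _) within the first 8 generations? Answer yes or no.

XXXX_XXXXX__XXXX
___XXX___XXXX___
X_XX_XX_XX__XX_X
XXXXXXXXXXXXXXXX
________________
all cells are _ at generation 5

yes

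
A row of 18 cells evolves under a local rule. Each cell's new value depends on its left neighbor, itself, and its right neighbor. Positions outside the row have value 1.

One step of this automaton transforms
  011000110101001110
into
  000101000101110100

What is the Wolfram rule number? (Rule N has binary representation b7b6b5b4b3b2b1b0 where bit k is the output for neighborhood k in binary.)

150

position 15: 111 → 1  (bit 7 = 1)
position 2: 110 → 0  (bit 6 = 0)
position 0: 101 → 0  (bit 5 = 0)
position 3: 100 → 1  (bit 4 = 1)
position 1: 011 → 0  (bit 3 = 0)
position 9: 010 → 1  (bit 2 = 1)
position 5: 001 → 1  (bit 1 = 1)
position 4: 000 → 0  (bit 0 = 0)
bits b7..b0 = 10010110 = 150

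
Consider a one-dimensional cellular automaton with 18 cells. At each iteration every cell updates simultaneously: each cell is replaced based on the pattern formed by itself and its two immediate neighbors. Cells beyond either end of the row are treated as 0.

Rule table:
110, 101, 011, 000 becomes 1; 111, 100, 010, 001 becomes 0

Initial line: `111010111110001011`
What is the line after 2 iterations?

011111101001000101

101101100010100111
011111101001000101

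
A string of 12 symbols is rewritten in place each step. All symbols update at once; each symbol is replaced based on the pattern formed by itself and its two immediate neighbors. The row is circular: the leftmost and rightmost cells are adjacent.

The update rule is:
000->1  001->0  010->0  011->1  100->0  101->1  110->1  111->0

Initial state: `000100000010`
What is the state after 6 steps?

step 1: 110001111000
step 2: 110101001010
step 3: 111010000101
step 4: 001100110011
step 5: 001100110011  (fixed point — unchanged through step 6)

001100110011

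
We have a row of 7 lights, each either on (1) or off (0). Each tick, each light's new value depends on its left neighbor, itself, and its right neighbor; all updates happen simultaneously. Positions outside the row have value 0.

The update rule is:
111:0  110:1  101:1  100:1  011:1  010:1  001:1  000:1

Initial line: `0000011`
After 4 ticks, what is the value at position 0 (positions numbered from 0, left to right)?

1111111
1000001
1111111  (repeats tick 1; period 2)
tick 4: 1000001
position 0 holds 1

1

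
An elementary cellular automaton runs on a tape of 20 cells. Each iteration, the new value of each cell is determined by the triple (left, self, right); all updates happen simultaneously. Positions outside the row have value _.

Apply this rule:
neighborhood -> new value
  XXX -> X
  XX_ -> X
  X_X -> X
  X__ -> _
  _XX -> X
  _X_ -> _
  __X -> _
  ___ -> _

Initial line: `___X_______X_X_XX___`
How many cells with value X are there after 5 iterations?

4

____________X_XXX___
_____________XXXX___
_____________XXXX___  (fixed point — unchanged through iteration 5)
count of X: 4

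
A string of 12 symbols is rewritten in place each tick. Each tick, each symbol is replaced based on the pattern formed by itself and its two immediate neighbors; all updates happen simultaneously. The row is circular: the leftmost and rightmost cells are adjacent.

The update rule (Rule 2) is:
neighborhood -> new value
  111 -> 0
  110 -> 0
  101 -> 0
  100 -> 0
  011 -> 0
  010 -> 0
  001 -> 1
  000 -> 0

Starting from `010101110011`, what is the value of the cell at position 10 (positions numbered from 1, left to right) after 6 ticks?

0

tick 1: 000000000100
tick 2: 000000001000
tick 3: 000000010000
tick 4: 000000100000
tick 5: 000001000000
tick 6: 000010000000
position 10 holds 0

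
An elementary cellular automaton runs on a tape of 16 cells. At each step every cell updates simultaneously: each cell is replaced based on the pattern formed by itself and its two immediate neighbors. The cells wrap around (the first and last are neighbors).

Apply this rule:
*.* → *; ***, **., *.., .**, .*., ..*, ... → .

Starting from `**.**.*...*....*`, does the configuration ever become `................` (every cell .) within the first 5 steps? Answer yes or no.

yes

..*..*..........
................
all cells are . at step 2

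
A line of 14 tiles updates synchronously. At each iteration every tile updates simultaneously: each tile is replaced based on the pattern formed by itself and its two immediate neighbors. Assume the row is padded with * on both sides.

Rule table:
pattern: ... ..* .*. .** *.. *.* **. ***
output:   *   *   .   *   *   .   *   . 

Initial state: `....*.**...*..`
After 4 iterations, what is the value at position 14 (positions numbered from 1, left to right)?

*

iteration 1: ****..*****.**
iteration 2: ...****...*.*.
iteration 3: ****..****....
iteration 4: ...****..*****
position 14 holds *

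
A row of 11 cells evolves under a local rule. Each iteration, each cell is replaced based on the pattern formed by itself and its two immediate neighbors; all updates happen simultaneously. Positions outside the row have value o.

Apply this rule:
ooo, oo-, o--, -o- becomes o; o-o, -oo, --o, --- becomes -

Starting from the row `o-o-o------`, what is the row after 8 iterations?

ooooo--o-o-

iteration 1: o-o-oo-----
iteration 2: o-o--oo----
iteration 3: o-oo--oo---
iteration 4: o--oo--oo--
iteration 5: oo--oo--oo-
iteration 6: ooo--oo--o-
iteration 7: oooo--oo-o-
iteration 8: ooooo--o-o-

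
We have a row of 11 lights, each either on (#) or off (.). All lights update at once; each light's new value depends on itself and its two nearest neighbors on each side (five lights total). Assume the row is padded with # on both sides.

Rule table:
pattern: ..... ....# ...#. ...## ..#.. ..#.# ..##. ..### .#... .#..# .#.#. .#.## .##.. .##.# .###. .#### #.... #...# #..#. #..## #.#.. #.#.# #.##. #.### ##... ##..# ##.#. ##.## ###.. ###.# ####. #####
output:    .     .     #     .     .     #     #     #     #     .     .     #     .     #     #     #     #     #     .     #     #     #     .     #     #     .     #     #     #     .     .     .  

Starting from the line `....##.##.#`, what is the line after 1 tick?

##..###.###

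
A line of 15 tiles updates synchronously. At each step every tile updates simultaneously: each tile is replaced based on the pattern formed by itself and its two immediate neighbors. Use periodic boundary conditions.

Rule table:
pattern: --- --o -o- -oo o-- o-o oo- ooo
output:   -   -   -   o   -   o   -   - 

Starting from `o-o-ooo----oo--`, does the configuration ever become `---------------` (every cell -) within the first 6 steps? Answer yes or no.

yes

step 1: -o-oo------o---
step 2: --oo-----------
step 3: --o------------
step 4: ---------------
all cells are - at step 4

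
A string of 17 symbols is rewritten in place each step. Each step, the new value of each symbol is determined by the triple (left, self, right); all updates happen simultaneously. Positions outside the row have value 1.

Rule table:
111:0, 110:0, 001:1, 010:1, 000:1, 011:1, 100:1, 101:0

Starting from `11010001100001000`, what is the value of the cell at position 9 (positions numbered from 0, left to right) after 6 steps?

00011111011111111
11110000010000000
00001111111111111
11111000000000000
00000111111111111
11111100000000000
position 9 holds 0

0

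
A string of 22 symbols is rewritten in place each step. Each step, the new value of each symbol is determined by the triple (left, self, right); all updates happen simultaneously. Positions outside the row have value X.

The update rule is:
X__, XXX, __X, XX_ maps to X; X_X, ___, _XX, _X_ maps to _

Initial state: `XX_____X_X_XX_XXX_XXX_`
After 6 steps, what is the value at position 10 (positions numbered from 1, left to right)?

XXX___X_____X__XX__XX_
XXXX_X_X___X_XX_XXX_X_
XXXX____X_X___X__XX___
XXXXX__X___X_X_XX_XX_X
XXXXXXX_X_X_____X__X__
XXXXXXX____X___X_XX_XX
position 10 holds _

_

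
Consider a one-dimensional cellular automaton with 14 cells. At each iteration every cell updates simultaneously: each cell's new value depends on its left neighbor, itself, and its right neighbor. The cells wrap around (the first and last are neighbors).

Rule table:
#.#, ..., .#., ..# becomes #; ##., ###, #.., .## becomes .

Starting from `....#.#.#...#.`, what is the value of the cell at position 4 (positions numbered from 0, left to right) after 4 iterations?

.

iteration 1: #########.###.
iteration 2: .........#...#
iteration 3: .#########.###
iteration 4: #.........#...
position 4 holds .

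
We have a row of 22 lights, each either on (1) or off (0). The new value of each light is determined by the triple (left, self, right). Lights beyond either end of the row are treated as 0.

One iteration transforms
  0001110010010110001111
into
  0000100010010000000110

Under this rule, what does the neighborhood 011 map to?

At position 3 the neighborhood is 011; the next row has 0 there.

0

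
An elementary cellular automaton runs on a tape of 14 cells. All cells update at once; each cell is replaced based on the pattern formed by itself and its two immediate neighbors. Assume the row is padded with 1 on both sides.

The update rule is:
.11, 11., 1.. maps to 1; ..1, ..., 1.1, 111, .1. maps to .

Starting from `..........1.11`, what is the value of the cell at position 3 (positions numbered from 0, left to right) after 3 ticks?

1...........1.
11............
.11...........
position 3 holds .

.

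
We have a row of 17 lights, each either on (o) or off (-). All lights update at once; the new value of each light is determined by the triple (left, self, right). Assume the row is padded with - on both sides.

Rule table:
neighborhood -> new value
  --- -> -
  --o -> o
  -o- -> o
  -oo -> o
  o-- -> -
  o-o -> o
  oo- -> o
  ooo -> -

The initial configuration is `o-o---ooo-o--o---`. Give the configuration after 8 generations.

ooo--oo-ooo-oo---
o-o-ooooo-oooo---
ooooo---ooo--o---
o---o--oo-o-oo---
o--oo-oooooooo---
o-ooooo------o---
ooo---o-----oo---
o-o--oo----ooo---

o-o--oo----ooo---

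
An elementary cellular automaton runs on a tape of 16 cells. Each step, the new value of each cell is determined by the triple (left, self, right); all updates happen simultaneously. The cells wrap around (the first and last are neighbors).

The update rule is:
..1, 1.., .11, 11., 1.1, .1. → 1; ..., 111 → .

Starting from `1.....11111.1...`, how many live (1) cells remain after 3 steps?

13

11...11...1111.1
.11.1111.11..111
11111..1111111.1
count of 1: 13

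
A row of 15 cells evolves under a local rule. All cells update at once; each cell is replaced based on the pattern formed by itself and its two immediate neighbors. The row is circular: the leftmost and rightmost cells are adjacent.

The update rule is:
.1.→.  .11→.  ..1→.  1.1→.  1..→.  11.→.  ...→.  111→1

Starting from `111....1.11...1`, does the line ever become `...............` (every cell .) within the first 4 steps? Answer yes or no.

11.............
...............
all cells are . at step 2

yes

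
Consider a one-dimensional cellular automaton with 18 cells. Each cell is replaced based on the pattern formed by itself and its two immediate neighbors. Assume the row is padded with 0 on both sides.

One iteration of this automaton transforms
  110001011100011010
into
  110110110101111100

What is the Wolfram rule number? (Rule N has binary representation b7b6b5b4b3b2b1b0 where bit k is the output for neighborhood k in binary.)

position 8: 111 → 0  (bit 7 = 0)
position 1: 110 → 1  (bit 6 = 1)
position 6: 101 → 1  (bit 5 = 1)
position 2: 100 → 0  (bit 4 = 0)
position 0: 011 → 1  (bit 3 = 1)
position 5: 010 → 0  (bit 2 = 0)
position 4: 001 → 1  (bit 1 = 1)
position 3: 000 → 1  (bit 0 = 1)
bits b7..b0 = 01101011 = 107

107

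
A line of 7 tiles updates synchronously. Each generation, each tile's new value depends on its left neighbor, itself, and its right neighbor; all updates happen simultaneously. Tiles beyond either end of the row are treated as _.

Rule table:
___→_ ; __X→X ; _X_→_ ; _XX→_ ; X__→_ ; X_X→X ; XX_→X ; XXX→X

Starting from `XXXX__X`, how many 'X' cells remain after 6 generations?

_XXX_X_
X_XXX__
_X_XX__
X_X_X__
_X_X___
X_X____
count of X: 2

2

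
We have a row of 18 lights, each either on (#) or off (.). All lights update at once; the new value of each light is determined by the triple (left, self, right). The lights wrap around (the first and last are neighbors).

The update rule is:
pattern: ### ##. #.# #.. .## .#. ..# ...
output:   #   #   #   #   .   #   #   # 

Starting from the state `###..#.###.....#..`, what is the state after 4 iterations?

.######.##########
#.######.#########
##.######.########
###.######.#######

###.######.#######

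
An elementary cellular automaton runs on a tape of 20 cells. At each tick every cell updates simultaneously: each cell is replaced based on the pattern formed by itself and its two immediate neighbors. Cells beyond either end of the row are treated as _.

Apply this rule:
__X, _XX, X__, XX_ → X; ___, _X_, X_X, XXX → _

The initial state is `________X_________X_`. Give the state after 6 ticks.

_______X_X_______X_X
______X___X_____X___
_____X_X_X_X___X_X__
____X_______X_X___X_
___X_X_____X___X_X_X
__X___X___X_X_X_____

__X___X___X_X_X_____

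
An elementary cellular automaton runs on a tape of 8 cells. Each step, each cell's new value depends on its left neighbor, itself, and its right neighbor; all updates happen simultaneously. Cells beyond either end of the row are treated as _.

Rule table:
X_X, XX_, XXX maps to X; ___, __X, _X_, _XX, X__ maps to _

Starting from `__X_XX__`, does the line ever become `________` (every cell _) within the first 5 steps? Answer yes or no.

yes

___X_X__
____X___
________
all cells are _ at step 3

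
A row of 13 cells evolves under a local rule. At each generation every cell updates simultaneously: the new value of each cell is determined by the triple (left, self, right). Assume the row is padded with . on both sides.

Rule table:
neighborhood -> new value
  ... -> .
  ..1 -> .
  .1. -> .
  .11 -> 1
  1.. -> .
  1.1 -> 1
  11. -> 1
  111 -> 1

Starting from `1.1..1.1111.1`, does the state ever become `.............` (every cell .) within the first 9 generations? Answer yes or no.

no

generation 1: .1....111111.
generation 2: ......111111.
generation 3: ......111111.  (fixed point — unchanged through generation 9)
generation 9 is ......111111., still not uniform .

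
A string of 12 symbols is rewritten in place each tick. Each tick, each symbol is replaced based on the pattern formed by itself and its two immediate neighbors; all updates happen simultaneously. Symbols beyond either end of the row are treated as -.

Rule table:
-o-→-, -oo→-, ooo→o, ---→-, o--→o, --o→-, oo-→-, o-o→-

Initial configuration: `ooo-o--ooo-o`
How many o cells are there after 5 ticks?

2

-o---o--o---
--o---o--o--
---o---o--o-
----o---o--o
-----o---o--
count of o: 2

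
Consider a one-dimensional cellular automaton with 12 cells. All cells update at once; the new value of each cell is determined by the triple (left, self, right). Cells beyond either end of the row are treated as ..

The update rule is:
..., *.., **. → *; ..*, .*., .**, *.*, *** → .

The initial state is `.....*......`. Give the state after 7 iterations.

.*****...***

****..******
...**......*
**..******..
.**......***
..******...*
*......***..
.*****...***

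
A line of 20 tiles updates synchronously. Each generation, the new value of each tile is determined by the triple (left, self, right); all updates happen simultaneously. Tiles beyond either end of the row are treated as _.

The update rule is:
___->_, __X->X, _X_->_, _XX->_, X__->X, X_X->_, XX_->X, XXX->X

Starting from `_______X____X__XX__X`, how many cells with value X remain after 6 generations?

7

______X_X__X_XX_XXX_
_____X___XX___X__XXX
____X_X_X_XX_X_XX_XX
___X_______X____X__X
__X_X_____X_X__X_XX_
_X___X___X___XX___XX
count of X: 7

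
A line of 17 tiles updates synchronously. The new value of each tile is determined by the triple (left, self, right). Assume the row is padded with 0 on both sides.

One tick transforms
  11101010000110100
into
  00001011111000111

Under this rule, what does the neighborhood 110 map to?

At position 2 the neighborhood is 110; the next row has 0 there.

0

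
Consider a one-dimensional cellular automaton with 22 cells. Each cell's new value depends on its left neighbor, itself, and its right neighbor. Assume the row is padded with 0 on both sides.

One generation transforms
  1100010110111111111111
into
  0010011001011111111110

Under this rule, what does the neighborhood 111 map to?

1

At position 11 the neighborhood is 111; the next row has 1 there.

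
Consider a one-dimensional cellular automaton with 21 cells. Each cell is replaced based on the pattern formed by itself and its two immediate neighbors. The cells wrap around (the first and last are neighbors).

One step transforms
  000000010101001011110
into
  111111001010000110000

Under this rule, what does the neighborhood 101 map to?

At position 8 the neighborhood is 101; the next row has 1 there.

1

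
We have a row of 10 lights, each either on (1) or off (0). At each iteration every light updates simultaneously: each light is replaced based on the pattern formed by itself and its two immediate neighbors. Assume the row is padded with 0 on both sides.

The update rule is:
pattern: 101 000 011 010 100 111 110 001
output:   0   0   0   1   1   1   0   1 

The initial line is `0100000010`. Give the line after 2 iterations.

0101001010

iteration 1: 1110000111
iteration 2: 0101001010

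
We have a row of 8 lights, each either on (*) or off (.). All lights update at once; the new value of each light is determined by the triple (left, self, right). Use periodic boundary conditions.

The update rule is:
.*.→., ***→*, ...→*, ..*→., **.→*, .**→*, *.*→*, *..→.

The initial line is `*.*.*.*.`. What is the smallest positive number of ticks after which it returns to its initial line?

.*.*.*.*
*.*.*.*.

2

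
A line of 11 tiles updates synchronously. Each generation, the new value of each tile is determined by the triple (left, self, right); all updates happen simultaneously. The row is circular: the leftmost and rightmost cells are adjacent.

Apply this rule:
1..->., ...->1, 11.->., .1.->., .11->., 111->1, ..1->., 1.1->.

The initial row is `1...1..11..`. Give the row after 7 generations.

..1........
1...1111111
..1..111111
......1111.
11111..11..
.111.......
..1..111111

..1..111111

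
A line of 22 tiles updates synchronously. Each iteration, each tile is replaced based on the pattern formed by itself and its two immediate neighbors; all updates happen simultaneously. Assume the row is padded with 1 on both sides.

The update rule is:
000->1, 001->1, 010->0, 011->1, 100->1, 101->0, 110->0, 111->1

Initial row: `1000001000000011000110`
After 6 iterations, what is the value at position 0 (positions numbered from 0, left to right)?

0

iteration 1: 0111110111111110111100
iteration 2: 0111100111111100111011
iteration 3: 0111011111111011110011
iteration 4: 0110011111110011101111
iteration 5: 0101111111101111001111
iteration 6: 0001111111001110111111
position 0 holds 0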